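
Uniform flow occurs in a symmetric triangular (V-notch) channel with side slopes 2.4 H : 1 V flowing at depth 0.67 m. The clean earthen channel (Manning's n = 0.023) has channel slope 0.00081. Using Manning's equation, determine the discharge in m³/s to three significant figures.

A = z·y² = 2.4×0.67² = 1.077 m²
P = 2y√(1+z²) = 2×0.67×√(1+2.4²) = 3.484 m
R = A/P = 1.077/3.484 = 0.3092 m
Q = (1/n)·A·R^(2/3)·S^(1/2) = (1/0.023) × 1.077 × 0.3092^(2/3) × 0.00081^(1/2) = 0.6096 m³/s

0.610 m³/s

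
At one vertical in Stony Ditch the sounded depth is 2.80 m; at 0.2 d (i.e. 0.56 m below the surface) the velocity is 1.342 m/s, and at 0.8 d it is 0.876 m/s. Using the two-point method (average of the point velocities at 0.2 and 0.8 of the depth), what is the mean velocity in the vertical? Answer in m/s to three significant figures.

1.11 m/s

v̄ = (1.342 + 0.876) / 2 = 1.109 m/s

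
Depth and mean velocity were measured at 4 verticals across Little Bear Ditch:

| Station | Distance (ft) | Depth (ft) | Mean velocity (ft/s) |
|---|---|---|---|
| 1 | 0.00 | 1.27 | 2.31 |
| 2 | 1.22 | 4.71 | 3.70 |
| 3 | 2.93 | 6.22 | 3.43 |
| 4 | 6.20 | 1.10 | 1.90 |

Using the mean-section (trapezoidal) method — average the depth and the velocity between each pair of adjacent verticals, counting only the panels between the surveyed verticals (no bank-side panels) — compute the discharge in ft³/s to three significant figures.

76.2 ft³/s

Panel 1-2: Δb = 1.22 ft, d̄ = (1.27+4.71)/2 = 2.99, v̄ = (2.31+3.70)/2 = 3.005 → q = 1.22×2.99×3.005 = 10.96 ft³/s
Panel 2-3: Δb = 1.71 ft, d̄ = (4.71+6.22)/2 = 5.465, v̄ = (3.70+3.43)/2 = 3.565 → q = 1.71×5.465×3.565 = 33.32 ft³/s
Panel 3-4: Δb = 3.27 ft, d̄ = (6.22+1.10)/2 = 3.66, v̄ = (3.43+1.90)/2 = 2.665 → q = 3.27×3.66×2.665 = 31.90 ft³/s
Q = Σ q = 76.17 ft³/s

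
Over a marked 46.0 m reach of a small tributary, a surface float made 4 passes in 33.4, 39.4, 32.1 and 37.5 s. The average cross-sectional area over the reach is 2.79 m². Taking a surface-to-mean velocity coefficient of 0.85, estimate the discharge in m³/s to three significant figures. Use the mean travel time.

t̄ = (33.4 + 39.4 + 32.1 + 37.5) / 4 = 35.6 s
v_surface = L / t̄ = 46.0 / 35.6 = 1.292 m/s
v_mean = 0.85 × 1.292 = 1.098 m/s
Q = A × v_mean = 2.79 × 1.098 = 3.064 m³/s

3.06 m³/s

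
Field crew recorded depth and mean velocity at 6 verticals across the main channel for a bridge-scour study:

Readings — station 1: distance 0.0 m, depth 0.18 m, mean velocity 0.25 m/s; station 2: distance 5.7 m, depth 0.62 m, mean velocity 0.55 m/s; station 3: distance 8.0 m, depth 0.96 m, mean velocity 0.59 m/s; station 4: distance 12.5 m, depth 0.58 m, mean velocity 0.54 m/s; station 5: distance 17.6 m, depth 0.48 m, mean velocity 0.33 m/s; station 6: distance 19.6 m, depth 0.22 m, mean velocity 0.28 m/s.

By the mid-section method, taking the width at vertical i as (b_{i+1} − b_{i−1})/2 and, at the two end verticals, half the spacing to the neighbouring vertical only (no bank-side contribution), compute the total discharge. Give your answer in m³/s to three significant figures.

5.55 m³/s

w_1 = (5.7 − 0.0)/2 = 2.85 m; q_1 = 0.25 × 0.18 × 2.85 = 0.1283 m³/s
w_2 = (8.0 − 0.0)/2 = 4 m; q_2 = 0.55 × 0.62 × 4 = 1.364 m³/s
w_3 = (12.5 − 5.7)/2 = 3.4 m; q_3 = 0.59 × 0.96 × 3.4 = 1.926 m³/s
w_4 = (17.6 − 8.0)/2 = 4.8 m; q_4 = 0.54 × 0.58 × 4.8 = 1.503 m³/s
w_5 = (19.6 − 12.5)/2 = 3.55 m; q_5 = 0.33 × 0.48 × 3.55 = 0.5623 m³/s
w_6 = (19.6 − 17.6)/2 = 1 m; q_6 = 0.28 × 0.22 × 1 = 0.06160 m³/s
Q = Σ qᵢ = 5.545 m³/s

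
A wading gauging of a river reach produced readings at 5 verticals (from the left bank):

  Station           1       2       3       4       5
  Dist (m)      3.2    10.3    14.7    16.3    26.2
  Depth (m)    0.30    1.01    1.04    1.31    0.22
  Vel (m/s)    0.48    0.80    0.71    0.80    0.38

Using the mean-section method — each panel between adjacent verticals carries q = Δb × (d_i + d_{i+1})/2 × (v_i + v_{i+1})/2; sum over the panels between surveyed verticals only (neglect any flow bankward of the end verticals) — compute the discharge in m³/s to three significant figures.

Panel 1-2: Δb = 7.1 m, d̄ = (0.30+1.01)/2 = 0.655, v̄ = (0.48+0.80)/2 = 0.64 → q = 7.1×0.655×0.64 = 2.976 m³/s
Panel 2-3: Δb = 4.4 m, d̄ = (1.01+1.04)/2 = 1.025, v̄ = (0.80+0.71)/2 = 0.755 → q = 4.4×1.025×0.755 = 3.405 m³/s
Panel 3-4: Δb = 1.6 m, d̄ = (1.04+1.31)/2 = 1.175, v̄ = (0.71+0.80)/2 = 0.755 → q = 1.6×1.175×0.755 = 1.419 m³/s
Panel 4-5: Δb = 9.9 m, d̄ = (1.31+0.22)/2 = 0.765, v̄ = (0.80+0.38)/2 = 0.59 → q = 9.9×0.765×0.59 = 4.468 m³/s
Q = Σ q = 12.27 m³/s

12.3 m³/s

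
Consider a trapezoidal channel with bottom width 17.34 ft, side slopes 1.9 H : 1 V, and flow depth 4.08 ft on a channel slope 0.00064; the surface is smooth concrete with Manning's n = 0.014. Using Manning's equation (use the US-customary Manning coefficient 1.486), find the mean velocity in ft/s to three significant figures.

5.51 ft/s

A = (b + z·y)·y = (17.34 + 1.9×4.08)×4.08 = 102.4 ft²
P = b + 2y√(1+z²) = 17.34 + 2×4.08×√(1+1.9²) = 34.86 ft
R = A/P = 102.4/34.86 = 2.937 ft
Q = (1.486/n)·A·R^(2/3)·S^(1/2) = (1.486/0.014) × 102.4 × 2.937^(2/3) × 0.00064^(1/2) = 563.7 ft³/s
V = Q/A = 563.7/102.4 = 5.507 ft/s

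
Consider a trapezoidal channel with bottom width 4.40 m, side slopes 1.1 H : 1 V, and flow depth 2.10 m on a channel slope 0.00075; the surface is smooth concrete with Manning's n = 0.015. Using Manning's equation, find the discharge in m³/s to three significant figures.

A = (b + z·y)·y = (4.40 + 1.1×2.10)×2.10 = 14.09 m²
P = b + 2y√(1+z²) = 4.40 + 2×2.10×√(1+1.1²) = 10.64 m
R = A/P = 14.09/10.64 = 1.324 m
Q = (1/n)·A·R^(2/3)·S^(1/2) = (1/0.015) × 14.09 × 1.324^(2/3) × 0.00075^(1/2) = 31.02 m³/s

31.0 m³/s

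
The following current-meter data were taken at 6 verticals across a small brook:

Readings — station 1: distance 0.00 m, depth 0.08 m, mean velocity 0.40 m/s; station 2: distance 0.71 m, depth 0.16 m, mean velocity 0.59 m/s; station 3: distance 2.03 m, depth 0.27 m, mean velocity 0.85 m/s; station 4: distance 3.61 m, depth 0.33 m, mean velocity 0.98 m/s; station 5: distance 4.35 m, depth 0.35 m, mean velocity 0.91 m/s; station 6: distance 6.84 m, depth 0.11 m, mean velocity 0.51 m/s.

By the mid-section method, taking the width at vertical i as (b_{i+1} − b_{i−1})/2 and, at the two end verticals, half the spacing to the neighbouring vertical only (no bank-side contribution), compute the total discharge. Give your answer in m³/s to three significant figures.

1.40 m³/s

w_1 = (0.71 − 0.00)/2 = 0.355 m; q_1 = 0.40 × 0.08 × 0.355 = 0.01136 m³/s
w_2 = (2.03 − 0.00)/2 = 1.015 m; q_2 = 0.59 × 0.16 × 1.015 = 0.09582 m³/s
w_3 = (3.61 − 0.71)/2 = 1.45 m; q_3 = 0.85 × 0.27 × 1.45 = 0.3328 m³/s
w_4 = (4.35 − 2.03)/2 = 1.16 m; q_4 = 0.98 × 0.33 × 1.16 = 0.3751 m³/s
w_5 = (6.84 − 3.61)/2 = 1.615 m; q_5 = 0.91 × 0.35 × 1.615 = 0.5144 m³/s
w_6 = (6.84 − 4.35)/2 = 1.245 m; q_6 = 0.51 × 0.11 × 1.245 = 0.06984 m³/s
Q = Σ qᵢ = 1.399 m³/s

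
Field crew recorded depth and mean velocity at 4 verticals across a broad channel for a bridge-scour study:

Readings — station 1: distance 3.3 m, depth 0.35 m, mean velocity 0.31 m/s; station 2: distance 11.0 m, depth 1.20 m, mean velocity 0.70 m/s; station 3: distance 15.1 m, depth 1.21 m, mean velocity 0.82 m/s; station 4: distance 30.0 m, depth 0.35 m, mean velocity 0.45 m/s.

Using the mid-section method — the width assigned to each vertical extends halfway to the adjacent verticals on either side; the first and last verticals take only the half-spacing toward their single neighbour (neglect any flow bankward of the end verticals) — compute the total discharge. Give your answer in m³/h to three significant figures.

57500 m³/h

w_1 = (11.0 − 3.3)/2 = 3.85 m; q_1 = 0.31 × 0.35 × 3.85 = 0.4177 m³/s
w_2 = (15.1 − 3.3)/2 = 5.9 m; q_2 = 0.70 × 1.20 × 5.9 = 4.956 m³/s
w_3 = (30.0 − 11.0)/2 = 9.5 m; q_3 = 0.82 × 1.21 × 9.5 = 9.426 m³/s
w_4 = (30.0 − 15.1)/2 = 7.45 m; q_4 = 0.45 × 0.35 × 7.45 = 1.173 m³/s
Q = Σ qᵢ = 15.97 m³/s
= 15.97 × 3600 = 57500 m³/h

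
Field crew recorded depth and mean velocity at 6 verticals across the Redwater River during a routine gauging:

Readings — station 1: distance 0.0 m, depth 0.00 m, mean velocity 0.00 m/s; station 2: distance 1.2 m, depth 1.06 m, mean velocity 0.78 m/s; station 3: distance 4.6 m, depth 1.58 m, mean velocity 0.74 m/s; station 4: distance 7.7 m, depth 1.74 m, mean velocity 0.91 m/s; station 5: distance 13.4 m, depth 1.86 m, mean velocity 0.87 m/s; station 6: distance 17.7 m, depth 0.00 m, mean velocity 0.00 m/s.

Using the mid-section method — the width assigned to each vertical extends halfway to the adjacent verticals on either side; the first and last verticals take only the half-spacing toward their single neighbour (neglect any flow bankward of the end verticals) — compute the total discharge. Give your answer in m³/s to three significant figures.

w_2 = (4.6 − 0.0)/2 = 2.3 m; q_2 = 0.78 × 1.06 × 2.3 = 1.902 m³/s
w_3 = (7.7 − 1.2)/2 = 3.25 m; q_3 = 0.74 × 1.58 × 3.25 = 3.800 m³/s
w_4 = (13.4 − 4.6)/2 = 4.4 m; q_4 = 0.91 × 1.74 × 4.4 = 6.967 m³/s
w_5 = (17.7 − 7.7)/2 = 5 m; q_5 = 0.87 × 1.86 × 5 = 8.091 m³/s
Stations 1, 6 contribute zero (depth or velocity is 0).
Q = Σ qᵢ = 20.76 m³/s

20.8 m³/s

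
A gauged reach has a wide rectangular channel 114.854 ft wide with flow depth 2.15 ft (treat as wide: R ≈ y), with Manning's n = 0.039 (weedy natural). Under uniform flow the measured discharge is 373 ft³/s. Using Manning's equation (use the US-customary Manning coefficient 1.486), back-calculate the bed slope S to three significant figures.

A = b·y = 114.854 × 2.15 = 246.9 ft²
Wide channel: R ≈ y = 2.15 ft
S = (Q·n / (1.486·A·R^(2/3)))² = (373×0.039 / (1.486×246.9×1.666))² = 0.0005664

0.000566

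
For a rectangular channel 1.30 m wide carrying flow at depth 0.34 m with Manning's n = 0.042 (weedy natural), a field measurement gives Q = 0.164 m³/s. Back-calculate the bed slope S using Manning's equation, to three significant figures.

A = b·y = 1.30 × 0.34 = 0.4420 m²
P = b + 2y = 1.30 + 2×0.34 = 1.980 m
R = A/P = 0.4420/1.980 = 0.2232 m
S = (Q·n / (1·A·R^(2/3)))² = (0.164×0.042 / (1×0.4420×0.3680))² = 0.001793

0.00179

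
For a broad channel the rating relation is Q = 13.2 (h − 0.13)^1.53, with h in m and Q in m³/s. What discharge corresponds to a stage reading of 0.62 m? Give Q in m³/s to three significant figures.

4.43 m³/s

Q = 13.2 × (0.62 − 0.13)^1.53 = 13.2 × 0.49^1.53 = 4.432 m³/s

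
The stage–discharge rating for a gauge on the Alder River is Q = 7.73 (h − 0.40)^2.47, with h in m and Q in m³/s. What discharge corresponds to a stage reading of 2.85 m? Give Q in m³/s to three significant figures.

Q = 7.73 × (2.85 − 0.40)^2.47 = 7.73 × 2.45^2.47 = 70.70 m³/s

70.7 m³/s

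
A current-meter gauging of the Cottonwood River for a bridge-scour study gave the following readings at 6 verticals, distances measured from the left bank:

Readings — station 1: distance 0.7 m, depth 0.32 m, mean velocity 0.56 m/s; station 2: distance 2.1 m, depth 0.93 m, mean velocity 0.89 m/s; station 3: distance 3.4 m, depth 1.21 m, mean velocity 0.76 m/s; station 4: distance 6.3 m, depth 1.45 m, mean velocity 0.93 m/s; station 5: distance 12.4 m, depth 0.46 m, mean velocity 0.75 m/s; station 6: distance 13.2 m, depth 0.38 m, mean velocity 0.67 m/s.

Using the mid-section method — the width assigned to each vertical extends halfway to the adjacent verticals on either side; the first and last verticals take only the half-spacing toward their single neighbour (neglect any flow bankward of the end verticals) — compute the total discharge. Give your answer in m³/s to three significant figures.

w_1 = (2.1 − 0.7)/2 = 0.7 m; q_1 = 0.56 × 0.32 × 0.7 = 0.1254 m³/s
w_2 = (3.4 − 0.7)/2 = 1.35 m; q_2 = 0.89 × 0.93 × 1.35 = 1.117 m³/s
w_3 = (6.3 − 2.1)/2 = 2.1 m; q_3 = 0.76 × 1.21 × 2.1 = 1.931 m³/s
w_4 = (12.4 − 3.4)/2 = 4.5 m; q_4 = 0.93 × 1.45 × 4.5 = 6.068 m³/s
w_5 = (13.2 − 6.3)/2 = 3.45 m; q_5 = 0.75 × 0.46 × 3.45 = 1.190 m³/s
w_6 = (13.2 − 12.4)/2 = 0.4 m; q_6 = 0.67 × 0.38 × 0.4 = 0.1018 m³/s
Q = Σ qᵢ = 10.53 m³/s

10.5 m³/s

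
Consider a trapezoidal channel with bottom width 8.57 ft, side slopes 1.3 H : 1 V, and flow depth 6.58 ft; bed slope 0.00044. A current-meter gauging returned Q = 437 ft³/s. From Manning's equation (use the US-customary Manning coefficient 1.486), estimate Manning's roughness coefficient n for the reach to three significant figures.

A = (b + z·y)·y = (8.57 + 1.3×6.58)×6.58 = 112.7 ft²
P = b + 2y√(1+z²) = 8.57 + 2×6.58×√(1+1.3²) = 30.15 ft
R = A/P = 112.7/30.15 = 3.737 ft
n = (1.486/Q)·A·R^(2/3)·S^(1/2) = (1.486/437) × 112.7 × 2.408 × 0.02098 = 0.01935

0.0194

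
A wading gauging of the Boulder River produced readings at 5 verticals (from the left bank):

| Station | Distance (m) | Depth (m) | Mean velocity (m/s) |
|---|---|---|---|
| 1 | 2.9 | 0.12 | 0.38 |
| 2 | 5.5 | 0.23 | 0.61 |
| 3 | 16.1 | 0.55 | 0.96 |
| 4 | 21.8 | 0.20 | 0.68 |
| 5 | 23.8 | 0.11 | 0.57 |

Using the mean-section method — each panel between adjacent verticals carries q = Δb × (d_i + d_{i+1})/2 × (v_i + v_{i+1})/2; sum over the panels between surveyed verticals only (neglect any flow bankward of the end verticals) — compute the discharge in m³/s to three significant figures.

5.42 m³/s

Panel 1-2: Δb = 2.6 m, d̄ = (0.12+0.23)/2 = 0.175, v̄ = (0.38+0.61)/2 = 0.495 → q = 2.6×0.175×0.495 = 0.2252 m³/s
Panel 2-3: Δb = 10.6 m, d̄ = (0.23+0.55)/2 = 0.39, v̄ = (0.61+0.96)/2 = 0.785 → q = 10.6×0.39×0.785 = 3.245 m³/s
Panel 3-4: Δb = 5.7 m, d̄ = (0.55+0.20)/2 = 0.375, v̄ = (0.96+0.68)/2 = 0.82 → q = 5.7×0.375×0.82 = 1.753 m³/s
Panel 4-5: Δb = 2 m, d̄ = (0.20+0.11)/2 = 0.155, v̄ = (0.68+0.57)/2 = 0.625 → q = 2×0.155×0.625 = 0.1938 m³/s
Q = Σ q = 5.417 m³/s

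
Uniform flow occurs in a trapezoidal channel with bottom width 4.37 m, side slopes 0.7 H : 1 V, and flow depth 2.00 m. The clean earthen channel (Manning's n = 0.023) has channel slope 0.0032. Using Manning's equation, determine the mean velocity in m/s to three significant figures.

A = (b + z·y)·y = (4.37 + 0.7×2.00)×2.00 = 11.54 m²
P = b + 2y√(1+z²) = 4.37 + 2×2.00×√(1+0.7²) = 9.253 m
R = A/P = 11.54/9.253 = 1.247 m
Q = (1/n)·A·R^(2/3)·S^(1/2) = (1/0.023) × 11.54 × 1.247^(2/3) × 0.0032^(1/2) = 32.89 m³/s
V = Q/A = 32.89/11.54 = 2.850 m/s

2.85 m/s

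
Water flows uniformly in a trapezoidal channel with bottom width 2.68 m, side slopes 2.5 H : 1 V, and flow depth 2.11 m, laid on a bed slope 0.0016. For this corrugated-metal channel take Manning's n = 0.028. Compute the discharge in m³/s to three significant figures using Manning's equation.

A = (b + z·y)·y = (2.68 + 2.5×2.11)×2.11 = 16.79 m²
P = b + 2y√(1+z²) = 2.68 + 2×2.11×√(1+2.5²) = 14.04 m
R = A/P = 16.79/14.04 = 1.195 m
Q = (1/n)·A·R^(2/3)·S^(1/2) = (1/0.028) × 16.79 × 1.195^(2/3) × 0.0016^(1/2) = 27.01 m³/s

27.0 m³/s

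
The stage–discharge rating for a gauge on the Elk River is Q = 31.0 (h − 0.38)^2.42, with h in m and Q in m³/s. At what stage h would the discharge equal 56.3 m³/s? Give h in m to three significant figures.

1.66 m

h − h₀ = (Q/C)^(1/b) = (56.3/31.0)^(1/2.42) = 1.280 m
h = 0.38 + 1.280 = 1.660 m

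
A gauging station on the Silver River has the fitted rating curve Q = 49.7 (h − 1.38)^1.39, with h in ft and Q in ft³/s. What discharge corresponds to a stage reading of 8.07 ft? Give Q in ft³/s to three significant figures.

Q = 49.7 × (8.07 − 1.38)^1.39 = 49.7 × 6.69^1.39 = 697.7 ft³/s

698 ft³/s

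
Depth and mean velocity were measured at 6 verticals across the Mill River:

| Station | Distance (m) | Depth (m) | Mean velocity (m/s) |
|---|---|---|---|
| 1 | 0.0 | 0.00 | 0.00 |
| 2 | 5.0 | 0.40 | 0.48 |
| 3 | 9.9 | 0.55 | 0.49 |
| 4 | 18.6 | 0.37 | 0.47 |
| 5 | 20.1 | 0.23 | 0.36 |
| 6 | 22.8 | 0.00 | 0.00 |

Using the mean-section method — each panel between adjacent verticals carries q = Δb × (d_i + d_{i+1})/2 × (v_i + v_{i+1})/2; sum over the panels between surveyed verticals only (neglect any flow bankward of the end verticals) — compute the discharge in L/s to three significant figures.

3530 L/s

Panel 1-2: Δb = 5 m, d̄ = (0.00+0.40)/2 = 0.2, v̄ = (0.00+0.48)/2 = 0.24 → q = 5×0.2×0.24 = 0.2400 m³/s
Panel 2-3: Δb = 4.9 m, d̄ = (0.40+0.55)/2 = 0.475, v̄ = (0.48+0.49)/2 = 0.485 → q = 4.9×0.475×0.485 = 1.129 m³/s
Panel 3-4: Δb = 8.7 m, d̄ = (0.55+0.37)/2 = 0.46, v̄ = (0.49+0.47)/2 = 0.48 → q = 8.7×0.46×0.48 = 1.921 m³/s
Panel 4-5: Δb = 1.5 m, d̄ = (0.37+0.23)/2 = 0.3, v̄ = (0.47+0.36)/2 = 0.415 → q = 1.5×0.3×0.415 = 0.1868 m³/s
Panel 5-6: Δb = 2.7 m, d̄ = (0.23+0.00)/2 = 0.115, v̄ = (0.36+0.00)/2 = 0.18 → q = 2.7×0.115×0.18 = 0.05589 m³/s
Q = Σ q = 3.532 m³/s
= 3.532 × 1000 = 3532 L/s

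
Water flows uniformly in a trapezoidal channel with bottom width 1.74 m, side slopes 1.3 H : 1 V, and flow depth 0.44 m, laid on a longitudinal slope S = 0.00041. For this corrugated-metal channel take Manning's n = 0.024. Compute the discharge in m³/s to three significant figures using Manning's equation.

A = (b + z·y)·y = (1.74 + 1.3×0.44)×0.44 = 1.017 m²
P = b + 2y√(1+z²) = 1.74 + 2×0.44×√(1+1.3²) = 3.183 m
R = A/P = 1.017/3.183 = 0.3196 m
Q = (1/n)·A·R^(2/3)·S^(1/2) = (1/0.024) × 1.017 × 0.3196^(2/3) × 0.00041^(1/2) = 0.4012 m³/s

0.401 m³/s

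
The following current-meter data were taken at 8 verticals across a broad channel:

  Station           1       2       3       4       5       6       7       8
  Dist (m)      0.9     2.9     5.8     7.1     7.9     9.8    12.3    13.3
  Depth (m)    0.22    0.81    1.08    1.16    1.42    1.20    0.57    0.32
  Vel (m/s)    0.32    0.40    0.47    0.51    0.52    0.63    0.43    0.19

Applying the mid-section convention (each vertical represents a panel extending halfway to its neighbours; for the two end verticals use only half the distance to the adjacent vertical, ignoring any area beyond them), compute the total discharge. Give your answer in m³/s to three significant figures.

5.67 m³/s

w_1 = (2.9 − 0.9)/2 = 1 m; q_1 = 0.32 × 0.22 × 1 = 0.07040 m³/s
w_2 = (5.8 − 0.9)/2 = 2.45 m; q_2 = 0.40 × 0.81 × 2.45 = 0.7938 m³/s
w_3 = (7.1 − 2.9)/2 = 2.1 m; q_3 = 0.47 × 1.08 × 2.1 = 1.066 m³/s
w_4 = (7.9 − 5.8)/2 = 1.05 m; q_4 = 0.51 × 1.16 × 1.05 = 0.6212 m³/s
w_5 = (9.8 − 7.1)/2 = 1.35 m; q_5 = 0.52 × 1.42 × 1.35 = 0.9968 m³/s
w_6 = (12.3 − 7.9)/2 = 2.2 m; q_6 = 0.63 × 1.20 × 2.2 = 1.663 m³/s
w_7 = (13.3 − 9.8)/2 = 1.75 m; q_7 = 0.43 × 0.57 × 1.75 = 0.4289 m³/s
w_8 = (13.3 − 12.3)/2 = 0.5 m; q_8 = 0.19 × 0.32 × 0.5 = 0.03040 m³/s
Q = Σ qᵢ = 5.671 m³/s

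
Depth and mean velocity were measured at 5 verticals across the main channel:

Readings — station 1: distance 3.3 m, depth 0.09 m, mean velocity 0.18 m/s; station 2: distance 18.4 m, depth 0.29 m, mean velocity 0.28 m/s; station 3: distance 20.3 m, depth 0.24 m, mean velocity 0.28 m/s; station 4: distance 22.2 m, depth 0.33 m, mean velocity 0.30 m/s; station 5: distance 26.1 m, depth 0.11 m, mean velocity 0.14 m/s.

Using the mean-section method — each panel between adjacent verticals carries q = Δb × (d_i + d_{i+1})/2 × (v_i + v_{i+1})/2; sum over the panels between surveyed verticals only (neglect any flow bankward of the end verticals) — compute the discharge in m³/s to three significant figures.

1.15 m³/s

Panel 1-2: Δb = 15.1 m, d̄ = (0.09+0.29)/2 = 0.19, v̄ = (0.18+0.28)/2 = 0.23 → q = 15.1×0.19×0.23 = 0.6599 m³/s
Panel 2-3: Δb = 1.9 m, d̄ = (0.29+0.24)/2 = 0.265, v̄ = (0.28+0.28)/2 = 0.28 → q = 1.9×0.265×0.28 = 0.1410 m³/s
Panel 3-4: Δb = 1.9 m, d̄ = (0.24+0.33)/2 = 0.285, v̄ = (0.28+0.30)/2 = 0.29 → q = 1.9×0.285×0.29 = 0.1570 m³/s
Panel 4-5: Δb = 3.9 m, d̄ = (0.33+0.11)/2 = 0.22, v̄ = (0.30+0.14)/2 = 0.22 → q = 3.9×0.22×0.22 = 0.1888 m³/s
Q = Σ q = 1.147 m³/s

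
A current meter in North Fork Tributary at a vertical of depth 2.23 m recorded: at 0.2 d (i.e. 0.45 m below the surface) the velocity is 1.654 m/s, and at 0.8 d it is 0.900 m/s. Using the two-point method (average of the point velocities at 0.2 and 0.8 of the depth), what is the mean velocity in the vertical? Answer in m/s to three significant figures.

1.28 m/s

v̄ = (1.654 + 0.900) / 2 = 1.277 m/s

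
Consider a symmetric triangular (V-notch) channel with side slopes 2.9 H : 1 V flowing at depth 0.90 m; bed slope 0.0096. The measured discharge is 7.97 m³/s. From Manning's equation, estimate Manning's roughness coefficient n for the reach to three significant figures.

A = z·y² = 2.9×0.90² = 2.349 m²
P = 2y√(1+z²) = 2×0.90×√(1+2.9²) = 5.522 m
R = A/P = 2.349/5.522 = 0.4254 m
n = (1/Q)·A·R^(2/3)·S^(1/2) = (1/7.97) × 2.349 × 0.5656 × 0.09798 = 0.01633

0.0163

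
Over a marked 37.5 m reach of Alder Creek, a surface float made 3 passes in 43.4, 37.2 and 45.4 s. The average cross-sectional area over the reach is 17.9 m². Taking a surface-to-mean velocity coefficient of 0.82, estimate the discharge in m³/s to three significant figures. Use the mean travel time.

t̄ = (43.4 + 37.2 + 45.4) / 3 = 42 s
v_surface = L / t̄ = 37.5 / 42 = 0.8929 m/s
v_mean = 0.82 × 0.8929 = 0.7321 m/s
Q = A × v_mean = 17.9 × 0.7321 = 13.11 m³/s

13.1 m³/s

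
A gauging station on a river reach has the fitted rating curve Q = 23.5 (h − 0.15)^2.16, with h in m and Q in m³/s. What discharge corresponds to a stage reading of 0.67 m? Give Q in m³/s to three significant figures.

5.72 m³/s

Q = 23.5 × (0.67 − 0.15)^2.16 = 23.5 × 0.52^2.16 = 5.723 m³/s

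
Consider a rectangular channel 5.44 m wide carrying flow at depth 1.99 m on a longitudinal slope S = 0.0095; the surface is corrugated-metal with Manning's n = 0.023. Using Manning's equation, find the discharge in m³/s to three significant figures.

A = b·y = 5.44 × 1.99 = 10.83 m²
P = b + 2y = 5.44 + 2×1.99 = 9.420 m
R = A/P = 10.83/9.420 = 1.149 m
Q = (1/n)·A·R^(2/3)·S^(1/2) = (1/0.023) × 10.83 × 1.149^(2/3) × 0.0095^(1/2) = 50.33 m³/s

50.3 m³/s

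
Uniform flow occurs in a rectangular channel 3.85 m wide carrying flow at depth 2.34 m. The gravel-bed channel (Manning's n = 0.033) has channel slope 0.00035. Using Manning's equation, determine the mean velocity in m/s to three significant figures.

A = b·y = 3.85 × 2.34 = 9.009 m²
P = b + 2y = 3.85 + 2×2.34 = 8.530 m
R = A/P = 9.009/8.530 = 1.056 m
Q = (1/n)·A·R^(2/3)·S^(1/2) = (1/0.033) × 9.009 × 1.056^(2/3) × 0.00035^(1/2) = 5.297 m³/s
V = Q/A = 5.297/9.009 = 0.5879 m/s

0.588 m/s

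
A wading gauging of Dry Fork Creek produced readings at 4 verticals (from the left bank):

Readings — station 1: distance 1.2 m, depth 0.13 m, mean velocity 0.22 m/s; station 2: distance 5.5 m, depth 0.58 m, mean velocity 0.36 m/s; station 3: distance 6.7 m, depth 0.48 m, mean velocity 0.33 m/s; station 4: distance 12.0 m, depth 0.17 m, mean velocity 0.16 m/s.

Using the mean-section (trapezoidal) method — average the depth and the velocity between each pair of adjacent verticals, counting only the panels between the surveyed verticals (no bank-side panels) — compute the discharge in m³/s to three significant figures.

Panel 1-2: Δb = 4.3 m, d̄ = (0.13+0.58)/2 = 0.355, v̄ = (0.22+0.36)/2 = 0.29 → q = 4.3×0.355×0.29 = 0.4427 m³/s
Panel 2-3: Δb = 1.2 m, d̄ = (0.58+0.48)/2 = 0.53, v̄ = (0.36+0.33)/2 = 0.345 → q = 1.2×0.53×0.345 = 0.2194 m³/s
Panel 3-4: Δb = 5.3 m, d̄ = (0.48+0.17)/2 = 0.325, v̄ = (0.33+0.16)/2 = 0.245 → q = 5.3×0.325×0.245 = 0.4220 m³/s
Q = Σ q = 1.084 m³/s

1.08 m³/s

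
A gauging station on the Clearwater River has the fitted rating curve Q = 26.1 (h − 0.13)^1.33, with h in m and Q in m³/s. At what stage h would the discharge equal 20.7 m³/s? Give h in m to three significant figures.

h − h₀ = (Q/C)^(1/b) = (20.7/26.1)^(1/1.33) = 0.8401 m
h = 0.13 + 0.8401 = 0.9701 m

0.970 m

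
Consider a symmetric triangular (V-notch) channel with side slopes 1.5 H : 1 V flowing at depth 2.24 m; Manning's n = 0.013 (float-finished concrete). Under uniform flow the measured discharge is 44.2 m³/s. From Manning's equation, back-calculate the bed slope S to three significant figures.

A = z·y² = 1.5×2.24² = 7.526 m²
P = 2y√(1+z²) = 2×2.24×√(1+1.5²) = 8.076 m
R = A/P = 7.526/8.076 = 0.9319 m
S = (Q·n / (1·A·R^(2/3)))² = (44.2×0.013 / (1×7.526×0.9541))² = 0.006403

0.00640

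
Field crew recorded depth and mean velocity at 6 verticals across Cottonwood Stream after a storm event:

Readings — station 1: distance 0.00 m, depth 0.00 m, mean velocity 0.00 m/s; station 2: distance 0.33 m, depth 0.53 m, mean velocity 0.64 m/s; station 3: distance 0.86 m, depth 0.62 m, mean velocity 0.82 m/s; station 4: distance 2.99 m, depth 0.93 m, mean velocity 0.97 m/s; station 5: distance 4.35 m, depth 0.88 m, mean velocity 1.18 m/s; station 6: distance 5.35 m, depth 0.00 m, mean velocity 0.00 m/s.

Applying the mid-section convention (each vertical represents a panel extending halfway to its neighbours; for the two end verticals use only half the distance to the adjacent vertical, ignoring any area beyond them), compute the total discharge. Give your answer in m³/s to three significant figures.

w_2 = (0.86 − 0.00)/2 = 0.43 m; q_2 = 0.64 × 0.53 × 0.43 = 0.1459 m³/s
w_3 = (2.99 − 0.33)/2 = 1.33 m; q_3 = 0.82 × 0.62 × 1.33 = 0.6762 m³/s
w_4 = (4.35 − 0.86)/2 = 1.745 m; q_4 = 0.97 × 0.93 × 1.745 = 1.574 m³/s
w_5 = (5.35 − 2.99)/2 = 1.18 m; q_5 = 1.18 × 0.88 × 1.18 = 1.225 m³/s
Stations 1, 6 contribute zero (depth or velocity is 0).
Q = Σ qᵢ = 3.622 m³/s

3.62 m³/s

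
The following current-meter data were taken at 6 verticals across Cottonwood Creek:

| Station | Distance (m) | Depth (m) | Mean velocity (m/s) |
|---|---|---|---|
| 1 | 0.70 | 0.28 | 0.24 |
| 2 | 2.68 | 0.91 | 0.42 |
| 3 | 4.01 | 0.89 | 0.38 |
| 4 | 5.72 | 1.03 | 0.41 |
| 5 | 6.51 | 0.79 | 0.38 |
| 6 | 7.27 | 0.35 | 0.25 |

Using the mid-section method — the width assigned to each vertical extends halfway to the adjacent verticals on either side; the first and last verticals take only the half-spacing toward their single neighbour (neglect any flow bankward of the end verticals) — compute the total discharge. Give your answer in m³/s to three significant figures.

2.01 m³/s

w_1 = (2.68 − 0.70)/2 = 0.99 m; q_1 = 0.24 × 0.28 × 0.99 = 0.06653 m³/s
w_2 = (4.01 − 0.70)/2 = 1.655 m; q_2 = 0.42 × 0.91 × 1.655 = 0.6325 m³/s
w_3 = (5.72 − 2.68)/2 = 1.52 m; q_3 = 0.38 × 0.89 × 1.52 = 0.5141 m³/s
w_4 = (6.51 − 4.01)/2 = 1.25 m; q_4 = 0.41 × 1.03 × 1.25 = 0.5279 m³/s
w_5 = (7.27 − 5.72)/2 = 0.775 m; q_5 = 0.38 × 0.79 × 0.775 = 0.2327 m³/s
w_6 = (7.27 − 6.51)/2 = 0.38 m; q_6 = 0.25 × 0.35 × 0.38 = 0.03325 m³/s
Q = Σ qᵢ = 2.007 m³/s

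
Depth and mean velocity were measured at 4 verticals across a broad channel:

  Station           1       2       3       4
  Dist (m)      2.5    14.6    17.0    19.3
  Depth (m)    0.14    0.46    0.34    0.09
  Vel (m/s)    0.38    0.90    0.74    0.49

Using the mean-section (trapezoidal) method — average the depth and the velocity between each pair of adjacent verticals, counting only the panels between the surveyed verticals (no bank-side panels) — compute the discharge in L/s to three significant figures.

3410 L/s

Panel 1-2: Δb = 12.1 m, d̄ = (0.14+0.46)/2 = 0.3, v̄ = (0.38+0.90)/2 = 0.64 → q = 12.1×0.3×0.64 = 2.323 m³/s
Panel 2-3: Δb = 2.4 m, d̄ = (0.46+0.34)/2 = 0.4, v̄ = (0.90+0.74)/2 = 0.82 → q = 2.4×0.4×0.82 = 0.7872 m³/s
Panel 3-4: Δb = 2.3 m, d̄ = (0.34+0.09)/2 = 0.215, v̄ = (0.74+0.49)/2 = 0.615 → q = 2.3×0.215×0.615 = 0.3041 m³/s
Q = Σ q = 3.415 m³/s
= 3.415 × 1000 = 3415 L/s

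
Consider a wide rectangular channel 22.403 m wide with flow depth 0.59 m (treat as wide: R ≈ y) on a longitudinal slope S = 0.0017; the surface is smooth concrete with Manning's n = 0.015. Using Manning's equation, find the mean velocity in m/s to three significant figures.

1.93 m/s

A = b·y = 22.403 × 0.59 = 13.22 m²
Wide channel: R ≈ y = 0.59 m
Q = (1/n)·A·R^(2/3)·S^(1/2) = (1/0.015) × 13.22 × 0.5900^(2/3) × 0.0017^(1/2) = 25.56 m³/s
V = Q/A = 25.56/13.22 = 1.934 m/s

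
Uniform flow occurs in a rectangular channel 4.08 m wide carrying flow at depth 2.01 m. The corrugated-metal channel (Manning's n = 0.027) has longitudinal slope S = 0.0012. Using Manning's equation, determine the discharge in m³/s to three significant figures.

10.6 m³/s

A = b·y = 4.08 × 2.01 = 8.201 m²
P = b + 2y = 4.08 + 2×2.01 = 8.100 m
R = A/P = 8.201/8.100 = 1.012 m
Q = (1/n)·A·R^(2/3)·S^(1/2) = (1/0.027) × 8.201 × 1.012^(2/3) × 0.0012^(1/2) = 10.61 m³/s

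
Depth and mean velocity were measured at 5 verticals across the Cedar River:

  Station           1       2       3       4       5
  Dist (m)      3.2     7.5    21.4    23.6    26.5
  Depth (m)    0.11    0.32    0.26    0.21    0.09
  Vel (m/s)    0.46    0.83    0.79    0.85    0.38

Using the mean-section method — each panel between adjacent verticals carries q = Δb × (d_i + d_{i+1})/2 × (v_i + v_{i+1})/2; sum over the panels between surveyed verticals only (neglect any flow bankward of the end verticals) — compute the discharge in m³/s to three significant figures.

Panel 1-2: Δb = 4.3 m, d̄ = (0.11+0.32)/2 = 0.215, v̄ = (0.46+0.83)/2 = 0.645 → q = 4.3×0.215×0.645 = 0.5963 m³/s
Panel 2-3: Δb = 13.9 m, d̄ = (0.32+0.26)/2 = 0.29, v̄ = (0.83+0.79)/2 = 0.81 → q = 13.9×0.29×0.81 = 3.265 m³/s
Panel 3-4: Δb = 2.2 m, d̄ = (0.26+0.21)/2 = 0.235, v̄ = (0.79+0.85)/2 = 0.82 → q = 2.2×0.235×0.82 = 0.4239 m³/s
Panel 4-5: Δb = 2.9 m, d̄ = (0.21+0.09)/2 = 0.15, v̄ = (0.85+0.38)/2 = 0.615 → q = 2.9×0.15×0.615 = 0.2675 m³/s
Q = Σ q = 4.553 m³/s

4.55 m³/s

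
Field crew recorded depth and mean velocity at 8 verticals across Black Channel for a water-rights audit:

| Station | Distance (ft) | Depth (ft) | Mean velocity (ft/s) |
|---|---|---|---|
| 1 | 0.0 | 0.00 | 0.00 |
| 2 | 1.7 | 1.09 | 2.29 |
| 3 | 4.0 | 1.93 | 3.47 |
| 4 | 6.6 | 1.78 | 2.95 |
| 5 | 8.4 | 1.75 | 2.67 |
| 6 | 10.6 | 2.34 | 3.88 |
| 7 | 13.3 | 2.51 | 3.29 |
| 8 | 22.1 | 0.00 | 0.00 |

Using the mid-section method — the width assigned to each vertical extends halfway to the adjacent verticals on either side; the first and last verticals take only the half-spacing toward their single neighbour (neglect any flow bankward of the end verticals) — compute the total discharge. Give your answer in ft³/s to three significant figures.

112 ft³/s

w_2 = (4.0 − 0.0)/2 = 2 ft; q_2 = 2.29 × 1.09 × 2 = 4.992 ft³/s
w_3 = (6.6 − 1.7)/2 = 2.45 ft; q_3 = 3.47 × 1.93 × 2.45 = 16.41 ft³/s
w_4 = (8.4 − 4.0)/2 = 2.2 ft; q_4 = 2.95 × 1.78 × 2.2 = 11.55 ft³/s
w_5 = (10.6 − 6.6)/2 = 2 ft; q_5 = 2.67 × 1.75 × 2 = 9.345 ft³/s
w_6 = (13.3 − 8.4)/2 = 2.45 ft; q_6 = 3.88 × 2.34 × 2.45 = 22.24 ft³/s
w_7 = (22.1 − 10.6)/2 = 5.75 ft; q_7 = 3.29 × 2.51 × 5.75 = 47.48 ft³/s
Stations 1, 8 contribute zero (depth or velocity is 0).
Q = Σ qᵢ = 112.0 ft³/s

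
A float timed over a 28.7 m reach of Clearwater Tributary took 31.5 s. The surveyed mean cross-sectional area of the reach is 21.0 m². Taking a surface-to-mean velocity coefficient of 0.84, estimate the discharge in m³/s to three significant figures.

16.1 m³/s

v_surface = L / t̄ = 28.7 / 31.5 = 0.9111 m/s
v_mean = 0.84 × 0.9111 = 0.7653 m/s
Q = A × v_mean = 21.0 × 0.7653 = 16.07 m³/s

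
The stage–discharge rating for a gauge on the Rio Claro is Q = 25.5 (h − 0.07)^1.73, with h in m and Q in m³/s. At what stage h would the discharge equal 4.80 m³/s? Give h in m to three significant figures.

h − h₀ = (Q/C)^(1/b) = (4.80/25.5)^(1/1.73) = 0.3808 m
h = 0.07 + 0.3808 = 0.4508 m

0.451 m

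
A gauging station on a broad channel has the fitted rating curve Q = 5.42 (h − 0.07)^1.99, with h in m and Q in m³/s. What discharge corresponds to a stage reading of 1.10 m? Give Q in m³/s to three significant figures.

5.75 m³/s

Q = 5.42 × (1.10 − 0.07)^1.99 = 5.42 × 1.03^1.99 = 5.748 m³/s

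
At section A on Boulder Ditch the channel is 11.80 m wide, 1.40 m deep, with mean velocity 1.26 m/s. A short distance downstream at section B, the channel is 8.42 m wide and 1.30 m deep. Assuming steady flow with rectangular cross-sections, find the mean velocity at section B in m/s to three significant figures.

1.90 m/s

Q = A₁V₁ = (11.80×1.40) × 1.26 = 20.82 m³/s
A₂ = 8.42 × 1.30 = 10.95 m²
V₂ = Q/A₂ = 20.82/10.95 = 1.902 m/s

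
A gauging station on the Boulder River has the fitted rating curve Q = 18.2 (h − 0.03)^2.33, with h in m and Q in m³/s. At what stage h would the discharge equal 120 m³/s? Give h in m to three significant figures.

2.28 m

h − h₀ = (Q/C)^(1/b) = (120/18.2)^(1/2.33) = 2.247 m
h = 0.03 + 2.247 = 2.277 m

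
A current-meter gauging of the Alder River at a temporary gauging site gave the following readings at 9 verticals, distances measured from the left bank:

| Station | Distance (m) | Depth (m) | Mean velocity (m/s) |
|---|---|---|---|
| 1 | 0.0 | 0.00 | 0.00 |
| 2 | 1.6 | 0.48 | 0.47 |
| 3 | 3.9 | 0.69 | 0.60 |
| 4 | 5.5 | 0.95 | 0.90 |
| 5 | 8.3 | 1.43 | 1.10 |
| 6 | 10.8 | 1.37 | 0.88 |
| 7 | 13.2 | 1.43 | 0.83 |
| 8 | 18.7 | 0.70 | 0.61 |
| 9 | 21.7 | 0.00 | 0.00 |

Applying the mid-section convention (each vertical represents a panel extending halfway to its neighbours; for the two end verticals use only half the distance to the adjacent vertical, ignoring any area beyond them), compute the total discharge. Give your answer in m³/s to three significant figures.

16.8 m³/s

w_2 = (3.9 − 0.0)/2 = 1.95 m; q_2 = 0.47 × 0.48 × 1.95 = 0.4399 m³/s
w_3 = (5.5 − 1.6)/2 = 1.95 m; q_3 = 0.60 × 0.69 × 1.95 = 0.8073 m³/s
w_4 = (8.3 − 3.9)/2 = 2.2 m; q_4 = 0.90 × 0.95 × 2.2 = 1.881 m³/s
w_5 = (10.8 − 5.5)/2 = 2.65 m; q_5 = 1.10 × 1.43 × 2.65 = 4.168 m³/s
w_6 = (13.2 − 8.3)/2 = 2.45 m; q_6 = 0.88 × 1.37 × 2.45 = 2.954 m³/s
w_7 = (18.7 − 10.8)/2 = 3.95 m; q_7 = 0.83 × 1.43 × 3.95 = 4.688 m³/s
w_8 = (21.7 − 13.2)/2 = 4.25 m; q_8 = 0.61 × 0.70 × 4.25 = 1.815 m³/s
Stations 1, 9 contribute zero (depth or velocity is 0).
Q = Σ qᵢ = 16.75 m³/s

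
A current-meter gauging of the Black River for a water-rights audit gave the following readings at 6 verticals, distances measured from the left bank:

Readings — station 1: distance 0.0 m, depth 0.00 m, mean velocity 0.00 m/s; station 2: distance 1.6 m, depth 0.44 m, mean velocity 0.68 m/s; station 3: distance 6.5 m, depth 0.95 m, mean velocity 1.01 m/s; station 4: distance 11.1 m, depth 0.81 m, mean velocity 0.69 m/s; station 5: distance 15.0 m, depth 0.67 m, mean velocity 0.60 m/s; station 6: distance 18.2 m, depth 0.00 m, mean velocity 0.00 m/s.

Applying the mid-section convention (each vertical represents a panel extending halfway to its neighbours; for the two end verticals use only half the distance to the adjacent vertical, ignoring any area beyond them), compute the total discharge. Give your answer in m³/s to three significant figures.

9.33 m³/s

w_2 = (6.5 − 0.0)/2 = 3.25 m; q_2 = 0.68 × 0.44 × 3.25 = 0.9724 m³/s
w_3 = (11.1 − 1.6)/2 = 4.75 m; q_3 = 1.01 × 0.95 × 4.75 = 4.558 m³/s
w_4 = (15.0 − 6.5)/2 = 4.25 m; q_4 = 0.69 × 0.81 × 4.25 = 2.375 m³/s
w_5 = (18.2 − 11.1)/2 = 3.55 m; q_5 = 0.60 × 0.67 × 3.55 = 1.427 m³/s
Stations 1, 6 contribute zero (depth or velocity is 0).
Q = Σ qᵢ = 9.332 m³/s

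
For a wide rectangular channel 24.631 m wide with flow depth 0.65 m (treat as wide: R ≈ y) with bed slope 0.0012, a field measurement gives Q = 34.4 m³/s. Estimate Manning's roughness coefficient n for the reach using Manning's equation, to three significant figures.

0.0121

A = b·y = 24.631 × 0.65 = 16.01 m²
Wide channel: R ≈ y = 0.65 m
n = (1/Q)·A·R^(2/3)·S^(1/2) = (1/34.4) × 16.01 × 0.7504 × 0.03464 = 0.01210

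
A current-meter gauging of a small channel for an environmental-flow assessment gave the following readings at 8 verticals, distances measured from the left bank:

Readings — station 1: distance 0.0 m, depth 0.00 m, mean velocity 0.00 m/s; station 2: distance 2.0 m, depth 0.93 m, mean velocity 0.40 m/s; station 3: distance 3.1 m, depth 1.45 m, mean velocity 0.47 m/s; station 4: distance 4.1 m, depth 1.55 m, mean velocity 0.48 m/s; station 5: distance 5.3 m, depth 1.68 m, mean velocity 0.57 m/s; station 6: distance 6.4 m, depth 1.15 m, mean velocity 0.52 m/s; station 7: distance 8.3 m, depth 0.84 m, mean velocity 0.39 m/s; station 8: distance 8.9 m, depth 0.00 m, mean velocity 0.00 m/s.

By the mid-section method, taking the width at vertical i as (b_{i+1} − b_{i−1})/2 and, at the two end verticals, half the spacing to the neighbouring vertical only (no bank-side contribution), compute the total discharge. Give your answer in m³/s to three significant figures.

4.52 m³/s

w_2 = (3.1 − 0.0)/2 = 1.55 m; q_2 = 0.40 × 0.93 × 1.55 = 0.5766 m³/s
w_3 = (4.1 − 2.0)/2 = 1.05 m; q_3 = 0.47 × 1.45 × 1.05 = 0.7156 m³/s
w_4 = (5.3 − 3.1)/2 = 1.1 m; q_4 = 0.48 × 1.55 × 1.1 = 0.8184 m³/s
w_5 = (6.4 − 4.1)/2 = 1.15 m; q_5 = 0.57 × 1.68 × 1.15 = 1.101 m³/s
w_6 = (8.3 − 5.3)/2 = 1.5 m; q_6 = 0.52 × 1.15 × 1.5 = 0.8970 m³/s
w_7 = (8.9 − 6.4)/2 = 1.25 m; q_7 = 0.39 × 0.84 × 1.25 = 0.4095 m³/s
Stations 1, 8 contribute zero (depth or velocity is 0).
Q = Σ qᵢ = 4.518 m³/s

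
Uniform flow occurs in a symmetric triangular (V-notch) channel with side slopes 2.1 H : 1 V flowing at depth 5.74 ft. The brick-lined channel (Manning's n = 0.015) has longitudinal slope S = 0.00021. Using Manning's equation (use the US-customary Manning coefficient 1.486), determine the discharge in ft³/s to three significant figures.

187 ft³/s

A = z·y² = 2.1×5.74² = 69.19 ft²
P = 2y√(1+z²) = 2×5.74×√(1+2.1²) = 26.70 ft
R = A/P = 69.19/26.70 = 2.591 ft
Q = (1.486/n)·A·R^(2/3)·S^(1/2) = (1.486/0.015) × 69.19 × 2.591^(2/3) × 0.00021^(1/2) = 187.4 ft³/s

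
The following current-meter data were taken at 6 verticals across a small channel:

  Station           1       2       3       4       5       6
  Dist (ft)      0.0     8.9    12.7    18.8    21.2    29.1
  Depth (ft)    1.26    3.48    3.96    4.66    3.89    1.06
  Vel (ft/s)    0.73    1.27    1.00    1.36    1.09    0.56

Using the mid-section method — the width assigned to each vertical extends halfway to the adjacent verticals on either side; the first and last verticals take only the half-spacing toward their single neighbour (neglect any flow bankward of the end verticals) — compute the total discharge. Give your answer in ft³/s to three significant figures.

103 ft³/s

w_1 = (8.9 − 0.0)/2 = 4.45 ft; q_1 = 0.73 × 1.26 × 4.45 = 4.093 ft³/s
w_2 = (12.7 − 0.0)/2 = 6.35 ft; q_2 = 1.27 × 3.48 × 6.35 = 28.06 ft³/s
w_3 = (18.8 − 8.9)/2 = 4.95 ft; q_3 = 1.00 × 3.96 × 4.95 = 19.60 ft³/s
w_4 = (21.2 − 12.7)/2 = 4.25 ft; q_4 = 1.36 × 4.66 × 4.25 = 26.93 ft³/s
w_5 = (29.1 − 18.8)/2 = 5.15 ft; q_5 = 1.09 × 3.89 × 5.15 = 21.84 ft³/s
w_6 = (29.1 − 21.2)/2 = 3.95 ft; q_6 = 0.56 × 1.06 × 3.95 = 2.345 ft³/s
Q = Σ qᵢ = 102.9 ft³/s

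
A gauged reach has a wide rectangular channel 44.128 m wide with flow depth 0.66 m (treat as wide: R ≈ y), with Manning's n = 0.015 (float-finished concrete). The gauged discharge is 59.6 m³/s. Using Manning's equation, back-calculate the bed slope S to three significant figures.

A = b·y = 44.128 × 0.66 = 29.12 m²
Wide channel: R ≈ y = 0.66 m
S = (Q·n / (1·A·R^(2/3)))² = (59.6×0.015 / (1×29.12×0.7580))² = 0.001640

0.00164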